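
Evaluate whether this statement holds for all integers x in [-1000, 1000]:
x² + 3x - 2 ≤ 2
The claim fails at x = 2:
x = 2: LHS = 2² + 3·2 - 2 = 8; 8 ≤ 2 — FAILS

Because a single integer refutes it, the statement is false.

Answer: False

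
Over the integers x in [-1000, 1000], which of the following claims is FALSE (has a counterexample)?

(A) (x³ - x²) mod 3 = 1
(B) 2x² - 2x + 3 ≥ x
(A) x = 0: LHS = (0³ - 0²) mod 3 = 0 mod 3 = 0; 0 = 1 — FAILS

(B) Over all integers in [-1000, 1000], LHS − RHS is smallest at x = 1, where it equals 2:
x = 1: LHS = 2·1² - 2·1 + 3 = 3; 3 ≥ 1 — holds
At the ends of the range:
x = -1000: LHS = 2·(-1000)² - 2·(-1000) + 3 = 2002003; 2002003 ≥ -1000 — holds
x = 1000: LHS = 2·1000² - 2·1000 + 3 = 1998003; 1998003 ≥ 1000 — holds
Hence LHS − RHS is never negative, i.e. LHS ≥ RHS throughout, so the relation holds for every integer in [-1000, 1000].

Only (A) has a counterexample.

Answer: A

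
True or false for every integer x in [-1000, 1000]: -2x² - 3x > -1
The claim fails at x = 1:
x = 1: LHS = -2·1² - 3·1 = -5; -5 > -1 — FAILS

Because a single integer refutes it, the statement is false.

Answer: False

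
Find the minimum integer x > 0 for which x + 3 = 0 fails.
Testing positive integers:
x = 1: LHS = 1 + 3 = 4; 4 = 0 — FAILS  ← smallest positive counterexample

Answer: x = 1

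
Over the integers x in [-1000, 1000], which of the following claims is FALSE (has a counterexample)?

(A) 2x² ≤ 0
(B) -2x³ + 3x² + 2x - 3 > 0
(A) x = 1: LHS = 2·1² = 2; 2 ≤ 0 — FAILS
(B) x = 0: LHS = -2·0³ + 3·0² + 2·0 - 3 = -3; -3 > 0 — FAILS

Answer: Both A and B are false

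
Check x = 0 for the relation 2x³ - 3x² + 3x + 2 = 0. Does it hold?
x = 0: LHS = 2·0³ - 3·0² + 3·0 + 2 = 2; 2 = 0 — FAILS

The relation fails at x = 0, so x = 0 is a counterexample.

Answer: No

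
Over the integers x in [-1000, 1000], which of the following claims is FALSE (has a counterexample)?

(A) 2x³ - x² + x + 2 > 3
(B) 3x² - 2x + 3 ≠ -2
(A) x = 0: LHS = 2·0³ - 0² + 0 + 2 = 2; 2 > 3 — FAILS

(B) Over all integers in [-1000, 1000], LHS − RHS is always positive; it is smallest at x = 0, where it equals 5:
x = 0: LHS = 3·0² - 2·0 + 3 = 3; 3 ≠ -2 — holds
At the ends of the range:
x = -1000: LHS = 3·(-1000)² - 2·(-1000) + 3 = 3002003; 3002003 ≠ -2 — holds
x = 1000: LHS = 3·1000² - 2·1000 + 3 = 2998003; 2998003 ≠ -2 — holds
Hence LHS − RHS is never 0, i.e. the two sides are never equal, so the relation holds for every integer in [-1000, 1000].

Only (A) has a counterexample.

Answer: A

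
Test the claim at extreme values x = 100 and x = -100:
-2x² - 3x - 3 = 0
x = 100: LHS = -2·100² - 3·100 - 3 = -20303; -20303 = 0 — FAILS
x = -100: LHS = -2·(-100)² - 3·(-100) - 3 = -19703; -19703 = 0 — FAILS

Answer: No, fails for both x = 100 and x = -100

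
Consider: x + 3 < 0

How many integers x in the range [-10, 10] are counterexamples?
Counterexamples in [-10, 10]: {-3, -2, -1, 0, 1, 2, 3, 4, 5, 6, 7, 8, 9, 10}.

Counting them gives 14 values.

Answer: 14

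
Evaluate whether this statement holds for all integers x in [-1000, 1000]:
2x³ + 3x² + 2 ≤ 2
The claim fails at x = 1:
x = 1: LHS = 2·1³ + 3·1² + 2 = 7; 7 ≤ 2 — FAILS

Because a single integer refutes it, the statement is false.

Answer: False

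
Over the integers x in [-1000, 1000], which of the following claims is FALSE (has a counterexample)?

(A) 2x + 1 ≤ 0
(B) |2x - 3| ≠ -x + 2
(A) x = 0: LHS = 2·0 + 1 = 1; 1 ≤ 0 — FAILS
(B) x = 1: LHS = |2·1 - 3| = |-1| = 1, RHS = -1 + 2 = 1; 1 ≠ 1 — FAILS

Answer: Both A and B are false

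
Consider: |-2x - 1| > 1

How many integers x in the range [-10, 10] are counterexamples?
Counterexamples in [-10, 10]: {-1, 0}.

Counting them gives 2 values.

Answer: 2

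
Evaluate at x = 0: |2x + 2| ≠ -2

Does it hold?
x = 0: LHS = |2·0 + 2| = |2| = 2; 2 ≠ -2 — holds

The relation is satisfied at x = 0.

Answer: Yes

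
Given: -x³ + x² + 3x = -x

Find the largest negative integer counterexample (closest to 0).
Testing negative integers from -1 downward:
x = -1: LHS = -(-1)³ + (-1)² + 3·(-1) = -1, RHS = -(-1) = 1; -1 = 1 — FAILS  ← closest negative counterexample to 0

Answer: x = -1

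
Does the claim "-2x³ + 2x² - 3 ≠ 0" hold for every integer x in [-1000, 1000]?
Track d = LHS − RHS over the integers in [-1000, 1000]. Equality would need d = 0, but d changes sign only between consecutive integers, jumping over 0:
x = -1: LHS = -2·(-1)³ + 2·(-1)² - 3 = 1; 1 ≠ 0 — holds  (d = 1)
x = 0: LHS = -2·0³ + 2·0² - 3 = -3; -3 ≠ 0 — holds  (d = -3)
Away from these crossings d keeps a constant sign, and checking every integer in [-1000, 1000] confirms d ≠ 0 throughout. Hence the two sides are never equal, so the relation holds for every integer in [-1000, 1000].

No counterexample exists.

Answer: True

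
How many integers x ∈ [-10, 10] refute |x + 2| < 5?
Counterexamples in [-10, 10]: {-10, -9, -8, -7, 3, 4, 5, 6, 7, 8, 9, 10}.

Counting them gives 12 values.

Answer: 12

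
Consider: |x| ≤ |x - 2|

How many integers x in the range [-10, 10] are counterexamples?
Counterexamples in [-10, 10]: {2, 3, 4, 5, 6, 7, 8, 9, 10}.

Counting them gives 9 values.

Answer: 9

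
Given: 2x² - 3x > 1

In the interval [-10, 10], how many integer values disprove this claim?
Counterexamples in [-10, 10]: {0, 1}.

Counting them gives 2 values.

Answer: 2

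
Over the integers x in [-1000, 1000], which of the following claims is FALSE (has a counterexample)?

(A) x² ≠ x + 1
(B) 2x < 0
(A) Track d = LHS − RHS over the integers in [-1000, 1000]. Equality would need d = 0, but d changes sign only between consecutive integers, jumping over 0:
x = -1: LHS = (-1)² = 1, RHS = (-1) + 1 = 0; 1 ≠ 0 — holds  (d = 1)
x = 0: LHS = 0² = 0, RHS = 0 + 1 = 1; 0 ≠ 1 — holds  (d = -1)
x = 1: LHS = 1² = 1, RHS = 1 + 1 = 2; 1 ≠ 2 — holds  (d = -1)
x = 2: LHS = 2² = 4, RHS = 2 + 1 = 3; 4 ≠ 3 — holds  (d = 1)
Away from these crossings d keeps a constant sign, and checking every integer in [-1000, 1000] confirms d ≠ 0 throughout. Hence the two sides are never equal, so the relation holds for every integer in [-1000, 1000].

(B) x = 0: LHS = 2·0 = 0; 0 < 0 — FAILS

Only (B) has a counterexample.

Answer: B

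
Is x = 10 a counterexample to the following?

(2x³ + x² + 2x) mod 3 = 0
Substitute x = 10 into the relation:
x = 10: LHS = (2·10³ + 10² + 2·10) mod 3 = 2120 mod 3 = 2; 2 = 0 — FAILS

Since the claim fails at x = 10, this value is a counterexample.

Answer: Yes, x = 10 is a counterexample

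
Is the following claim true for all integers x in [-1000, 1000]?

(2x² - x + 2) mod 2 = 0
The claim fails at x = 1:
x = 1: LHS = (2·1² - 1 + 2) mod 2 = 3 mod 2 = 1; 1 = 0 — FAILS

Because a single integer refutes it, the statement is false.

Answer: False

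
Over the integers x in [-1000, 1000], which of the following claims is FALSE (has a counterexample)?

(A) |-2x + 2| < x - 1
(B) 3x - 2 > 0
(A) x = 0: LHS = |-2·0 + 2| = |2| = 2, RHS = 0 - 1 = -1; 2 < -1 — FAILS
(B) x = 0: LHS = 3·0 - 2 = -2; -2 > 0 — FAILS

Answer: Both A and B are false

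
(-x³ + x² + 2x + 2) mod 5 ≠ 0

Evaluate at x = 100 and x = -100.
x = 100: LHS = (-100³ + 100² + 2·100 + 2) mod 5 = (-989798) mod 5 = 2; 2 ≠ 0 — holds
x = -100: LHS = (-(-100)³ + (-100)² + 2·(-100) + 2) mod 5 = 1009802 mod 5 = 2; 2 ≠ 0 — holds

Answer: Yes, holds for both x = 100 and x = -100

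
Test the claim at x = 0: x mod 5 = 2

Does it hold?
x = 0: LHS = 0 mod 5 = 0; 0 = 2 — FAILS

The relation fails at x = 0, so x = 0 is a counterexample.

Answer: No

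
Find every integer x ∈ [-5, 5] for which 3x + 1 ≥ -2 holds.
Holds for: {-1, 0, 1, 2, 3, 4, 5}
Fails for: {-5, -4, -3, -2}

Answer: {-1, 0, 1, 2, 3, 4, 5}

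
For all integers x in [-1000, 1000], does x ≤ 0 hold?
The claim fails at x = 1:
x = 1: 1 ≤ 0 — FAILS

Because a single integer refutes it, the statement is false.

Answer: False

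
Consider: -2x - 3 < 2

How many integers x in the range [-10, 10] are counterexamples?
Counterexamples in [-10, 10]: {-10, -9, -8, -7, -6, -5, -4, -3}.

Counting them gives 8 values.

Answer: 8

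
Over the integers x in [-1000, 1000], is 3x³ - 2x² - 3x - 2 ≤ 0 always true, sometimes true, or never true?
Holds at x = 0: LHS = 3·0³ - 2·0² - 3·0 - 2 = -2; -2 ≤ 0 — holds
Fails at x = 2: LHS = 3·2³ - 2·2² - 3·2 - 2 = 8; 8 ≤ 0 — FAILS
It is satisfied by some integers in the range but not all.

Answer: Sometimes true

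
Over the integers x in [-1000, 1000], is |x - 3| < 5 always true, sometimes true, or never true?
Holds at x = 0: LHS = |0 - 3| = |-3| = 3; 3 < 5 — holds
Fails at x = -2: LHS = |(-2) - 3| = |-5| = 5; 5 < 5 — FAILS
It is satisfied by some integers in the range but not all.

Answer: Sometimes true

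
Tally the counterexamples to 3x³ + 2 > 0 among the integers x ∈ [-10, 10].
Counterexamples in [-10, 10]: {-10, -9, -8, -7, -6, -5, -4, -3, -2, -1}.

Counting them gives 10 values.

Answer: 10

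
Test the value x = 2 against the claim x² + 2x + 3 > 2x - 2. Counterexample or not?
Substitute x = 2 into the relation:
x = 2: LHS = 2² + 2·2 + 3 = 11, RHS = 2·2 - 2 = 2; 11 > 2 — holds

The relation holds at x = 2, so it is not a counterexample.

Answer: No, x = 2 is not a counterexample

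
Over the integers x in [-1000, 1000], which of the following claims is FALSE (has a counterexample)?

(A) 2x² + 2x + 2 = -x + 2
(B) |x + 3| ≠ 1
(A) x = 1: LHS = 2·1² + 2·1 + 2 = 6, RHS = -1 + 2 = 1; 6 = 1 — FAILS
(B) x = -2: LHS = |(-2) + 3| = |1| = 1; 1 ≠ 1 — FAILS

Answer: Both A and B are false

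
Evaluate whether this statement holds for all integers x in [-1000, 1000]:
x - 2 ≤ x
Over all integers in [-1000, 1000], LHS − RHS is largest at x = 0, where it equals -2:
x = 0: LHS = 0 - 2 = -2; -2 ≤ 0 — holds
At the ends of the range:
x = -1000: LHS = (-1000) - 2 = -1002; -1002 ≤ -1000 — holds
x = 1000: LHS = 1000 - 2 = 998; 998 ≤ 1000 — holds
Hence LHS − RHS is never positive, i.e. LHS ≤ RHS throughout, so the relation holds for every integer in [-1000, 1000].

No counterexample exists.

Answer: True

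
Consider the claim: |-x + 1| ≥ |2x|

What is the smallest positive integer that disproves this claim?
Testing positive integers:
x = 1: LHS = |-1 + 1| = |0| = 0, RHS = |2·1| = |2| = 2; 0 ≥ 2 — FAILS  ← smallest positive counterexample

Answer: x = 1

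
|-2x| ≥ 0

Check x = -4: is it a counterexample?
Substitute x = -4 into the relation:
x = -4: LHS = |-2·(-4)| = |8| = 8; 8 ≥ 0 — holds

The relation holds at x = -4, so it is not a counterexample.

Answer: No, x = -4 is not a counterexample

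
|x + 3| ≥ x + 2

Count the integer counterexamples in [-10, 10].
Over all integers in [-10, 10], LHS − RHS is smallest at x = 0, where it equals 1:
x = 0: LHS = |0 + 3| = |3| = 3, RHS = 0 + 2 = 2; 3 ≥ 2 — holds
At the ends of the range:
x = -10: LHS = |(-10) + 3| = |-7| = 7, RHS = (-10) + 2 = -8; 7 ≥ -8 — holds
x = 10: LHS = |10 + 3| = |13| = 13, RHS = 10 + 2 = 12; 13 ≥ 12 — holds
Hence LHS − RHS is never negative, i.e. LHS ≥ RHS throughout, so the relation holds for every integer in [-10, 10].

No counterexample appears in that range.

Answer: 0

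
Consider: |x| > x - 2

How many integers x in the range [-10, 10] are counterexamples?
Over all integers in [-10, 10], LHS − RHS is smallest at x = 0, where it equals 2:
x = 0: LHS = |0| = 0, RHS = 0 - 2 = -2; 0 > -2 — holds
At the ends of the range:
x = -10: LHS = |-10| = 10, RHS = (-10) - 2 = -12; 10 > -12 — holds
x = 10: LHS = |10| = 10, RHS = 10 - 2 = 8; 10 > 8 — holds
Hence LHS − RHS is never zero or negative, i.e. LHS > RHS throughout, so the relation holds for every integer in [-10, 10].

No counterexample appears in that range.

Answer: 0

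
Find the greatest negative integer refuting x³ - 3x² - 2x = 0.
Testing negative integers from -1 downward:
x = -1: LHS = (-1)³ - 3·(-1)² - 2·(-1) = -2; -2 = 0 — FAILS  ← closest negative counterexample to 0

Answer: x = -1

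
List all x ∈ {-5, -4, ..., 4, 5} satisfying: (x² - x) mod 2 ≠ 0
For a polynomial with integer coefficients, its value mod 2 depends only on x mod 2, so it suffices to check one representative of each residue class, x = 0, 1:
x = 0: LHS = (0² - 0) mod 2 = 0 mod 2 = 0; 0 ≠ 0 — FAILS
x = 1: LHS = (1² - 1) mod 2 = 0 mod 2 = 0; 0 ≠ 0 — FAILS
The relation fails in every residue class, so the claimed relation (≠) fails for every integer in [-5, 5].

Answer: None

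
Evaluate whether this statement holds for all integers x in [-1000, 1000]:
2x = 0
The claim fails at x = 1:
x = 1: LHS = 2·1 = 2; 2 = 0 — FAILS

Because a single integer refutes it, the statement is false.

Answer: False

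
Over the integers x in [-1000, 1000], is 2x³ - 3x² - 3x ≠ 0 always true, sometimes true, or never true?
Holds at x = 1: LHS = 2·1³ - 3·1² - 3·1 = -4; -4 ≠ 0 — holds
Fails at x = 0: LHS = 2·0³ - 3·0² - 3·0 = 0; 0 ≠ 0 — FAILS
It is satisfied by some integers in the range but not all.

Answer: Sometimes true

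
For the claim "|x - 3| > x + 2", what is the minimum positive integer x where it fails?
Testing positive integers:
x = 1: LHS = |1 - 3| = |-2| = 2, RHS = 1 + 2 = 3; 2 > 3 — FAILS  ← smallest positive counterexample

Answer: x = 1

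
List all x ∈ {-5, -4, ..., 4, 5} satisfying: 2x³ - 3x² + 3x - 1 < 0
Holds for: {-5, -4, -3, -2, -1, 0}
Fails for: {1, 2, 3, 4, 5}

Answer: {-5, -4, -3, -2, -1, 0}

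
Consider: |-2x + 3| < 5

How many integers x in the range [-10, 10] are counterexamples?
Counterexamples in [-10, 10]: {-10, -9, -8, -7, -6, -5, -4, -3, -2, -1, 4, 5, 6, 7, 8, 9, 10}.

Counting them gives 17 values.

Answer: 17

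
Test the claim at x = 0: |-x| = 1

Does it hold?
x = 0: LHS = |-0| = |0| = 0; 0 = 1 — FAILS

The relation fails at x = 0, so x = 0 is a counterexample.

Answer: No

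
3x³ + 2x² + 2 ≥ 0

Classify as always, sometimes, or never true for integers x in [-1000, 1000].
Holds at x = 0: LHS = 3·0³ + 2·0² + 2 = 2; 2 ≥ 0 — holds
Fails at x = -2: LHS = 3·(-2)³ + 2·(-2)² + 2 = -14; -14 ≥ 0 — FAILS
It is satisfied by some integers in the range but not all.

Answer: Sometimes true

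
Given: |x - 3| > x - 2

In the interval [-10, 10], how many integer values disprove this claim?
Counterexamples in [-10, 10]: {3, 4, 5, 6, 7, 8, 9, 10}.

Counting them gives 8 values.

Answer: 8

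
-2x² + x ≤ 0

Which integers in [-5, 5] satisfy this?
Over all integers in [-5, 5], LHS − RHS is largest at x = 0, where it equals 0:
x = 0: LHS = -2·0² + 0 = 0; 0 ≤ 0 — holds
At the ends of the range:
x = -5: LHS = -2·(-5)² + (-5) = -55; -55 ≤ 0 — holds
x = 5: LHS = -2·5² + 5 = -45; -45 ≤ 0 — holds
Hence LHS − RHS is never positive, i.e. LHS ≤ RHS throughout, so the relation holds for every integer in [-5, 5].

Answer: All integers in [-5, 5]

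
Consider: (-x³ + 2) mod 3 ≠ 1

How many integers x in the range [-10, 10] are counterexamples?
Counterexamples in [-10, 10]: {-8, -5, -2, 1, 4, 7, 10}.

Counting them gives 7 values.

Answer: 7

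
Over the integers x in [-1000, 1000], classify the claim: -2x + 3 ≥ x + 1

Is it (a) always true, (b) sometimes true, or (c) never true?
Holds at x = 0: LHS = -2·0 + 3 = 3, RHS = 0 + 1 = 1; 3 ≥ 1 — holds
Fails at x = 1: LHS = -2·1 + 3 = 1, RHS = 1 + 1 = 2; 1 ≥ 2 — FAILS
It is satisfied by some integers in the range but not all.

Answer: Sometimes true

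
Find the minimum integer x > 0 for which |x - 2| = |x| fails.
Testing positive integers:
x = 1: LHS = |1 - 2| = |-1| = 1, RHS = |1| = 1; 1 = 1 — holds
x = 2: LHS = |2 - 2| = |0| = 0, RHS = |2| = 2; 0 = 2 — FAILS  ← smallest positive counterexample

Answer: x = 2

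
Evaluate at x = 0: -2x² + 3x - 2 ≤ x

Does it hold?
x = 0: LHS = -2·0² + 3·0 - 2 = -2; -2 ≤ 0 — holds

The relation is satisfied at x = 0.

Answer: Yes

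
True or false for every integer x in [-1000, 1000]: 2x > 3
The claim fails at x = 0:
x = 0: LHS = 2·0 = 0; 0 > 3 — FAILS

Because a single integer refutes it, the statement is false.

Answer: False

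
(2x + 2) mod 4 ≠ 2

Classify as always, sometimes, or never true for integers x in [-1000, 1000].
Holds at x = 1: LHS = (2·1 + 2) mod 4 = 4 mod 4 = 0; 0 ≠ 2 — holds
Fails at x = 0: LHS = (2·0 + 2) mod 4 = 2 mod 4 = 2; 2 ≠ 2 — FAILS
It is satisfied by some integers in the range but not all.

Answer: Sometimes true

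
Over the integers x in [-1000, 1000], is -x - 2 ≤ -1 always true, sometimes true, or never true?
Holds at x = 0: LHS = -0 - 2 = -2; -2 ≤ -1 — holds
Fails at x = -2: LHS = -(-2) - 2 = 0; 0 ≤ -1 — FAILS
It is satisfied by some integers in the range but not all.

Answer: Sometimes true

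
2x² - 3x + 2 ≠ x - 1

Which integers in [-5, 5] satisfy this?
Over all integers in [-5, 5], LHS − RHS is always positive; it is smallest at x = 1, where it equals 1:
x = 1: LHS = 2·1² - 3·1 + 2 = 1, RHS = 1 - 1 = 0; 1 ≠ 0 — holds
At the ends of the range:
x = -5: LHS = 2·(-5)² - 3·(-5) + 2 = 67, RHS = (-5) - 1 = -6; 67 ≠ -6 — holds
x = 5: LHS = 2·5² - 3·5 + 2 = 37, RHS = 5 - 1 = 4; 37 ≠ 4 — holds
Hence LHS − RHS is never 0, i.e. the two sides are never equal, so the relation holds for every integer in [-5, 5].

Answer: All integers in [-5, 5]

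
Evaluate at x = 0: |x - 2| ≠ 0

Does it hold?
x = 0: LHS = |0 - 2| = |-2| = 2; 2 ≠ 0 — holds

The relation is satisfied at x = 0.

Answer: Yes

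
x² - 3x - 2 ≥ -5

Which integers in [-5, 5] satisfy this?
Over all integers in [-5, 5], LHS − RHS is smallest at x = 1, where it equals 1:
x = 1: LHS = 1² - 3·1 - 2 = -4; -4 ≥ -5 — holds
At the ends of the range:
x = -5: LHS = (-5)² - 3·(-5) - 2 = 38; 38 ≥ -5 — holds
x = 5: LHS = 5² - 3·5 - 2 = 8; 8 ≥ -5 — holds
Hence LHS − RHS is never negative, i.e. LHS ≥ RHS throughout, so the relation holds for every integer in [-5, 5].

Answer: All integers in [-5, 5]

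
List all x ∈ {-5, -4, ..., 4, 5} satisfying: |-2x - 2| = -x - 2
Over all integers in [-5, 5], LHS − RHS is always positive; it is smallest at x = -1, where it equals 1:
x = -1: LHS = |-2·(-1) - 2| = |0| = 0, RHS = -(-1) - 2 = -1; 0 = -1 — FAILS
At the ends of the range:
x = -5: LHS = |-2·(-5) - 2| = |8| = 8, RHS = -(-5) - 2 = 3; 8 = 3 — FAILS
x = 5: LHS = |-2·5 - 2| = |-12| = 12, RHS = -5 - 2 = -7; 12 = -7 — FAILS
Hence LHS − RHS is never 0, i.e. the two sides are never equal, so the claimed relation (=) fails for every integer in [-5, 5].

Answer: None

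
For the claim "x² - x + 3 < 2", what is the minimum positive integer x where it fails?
Testing positive integers:
x = 1: LHS = 1² - 1 + 3 = 3; 3 < 2 — FAILS  ← smallest positive counterexample

Answer: x = 1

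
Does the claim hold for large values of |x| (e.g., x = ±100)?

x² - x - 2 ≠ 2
x = 100: LHS = 100² - 100 - 2 = 9898; 9898 ≠ 2 — holds
x = -100: LHS = (-100)² - (-100) - 2 = 10098; 10098 ≠ 2 — holds

Answer: Yes, holds for both x = 100 and x = -100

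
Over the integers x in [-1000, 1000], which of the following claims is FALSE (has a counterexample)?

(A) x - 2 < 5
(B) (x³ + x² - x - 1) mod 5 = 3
(A) x = 7: LHS = 7 - 2 = 5; 5 < 5 — FAILS
(B) x = 0: LHS = (0³ + 0² - 0 - 1) mod 5 = (-1) mod 5 = 4; 4 = 3 — FAILS

Answer: Both A and B are false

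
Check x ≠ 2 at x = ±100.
x = 100: 100 ≠ 2 — holds
x = -100: -100 ≠ 2 — holds

Answer: Yes, holds for both x = 100 and x = -100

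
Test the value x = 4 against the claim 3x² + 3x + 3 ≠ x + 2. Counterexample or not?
Substitute x = 4 into the relation:
x = 4: LHS = 3·4² + 3·4 + 3 = 63, RHS = 4 + 2 = 6; 63 ≠ 6 — holds

The relation holds at x = 4, so it is not a counterexample.

Answer: No, x = 4 is not a counterexample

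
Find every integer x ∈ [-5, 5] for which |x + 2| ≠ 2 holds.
Holds for: {-5, -3, -2, -1, 1, 2, 3, 4, 5}
Fails for: {-4, 0}

Answer: {-5, -3, -2, -1, 1, 2, 3, 4, 5}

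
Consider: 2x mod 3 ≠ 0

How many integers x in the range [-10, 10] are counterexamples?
Counterexamples in [-10, 10]: {-9, -6, -3, 0, 3, 6, 9}.

Counting them gives 7 values.

Answer: 7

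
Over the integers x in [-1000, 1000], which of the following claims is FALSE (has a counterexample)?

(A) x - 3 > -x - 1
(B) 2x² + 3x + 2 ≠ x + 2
(A) x = 0: LHS = 0 - 3 = -3, RHS = -0 - 1 = -1; -3 > -1 — FAILS
(B) x = 0: LHS = 2·0² + 3·0 + 2 = 2, RHS = 0 + 2 = 2; 2 ≠ 2 — FAILS

Answer: Both A and B are false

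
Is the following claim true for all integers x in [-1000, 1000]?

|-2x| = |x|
The claim fails at x = 1:
x = 1: LHS = |-2·1| = |-2| = 2, RHS = |1| = 1; 2 = 1 — FAILS

Because a single integer refutes it, the statement is false.

Answer: False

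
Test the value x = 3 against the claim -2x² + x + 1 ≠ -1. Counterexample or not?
Substitute x = 3 into the relation:
x = 3: LHS = -2·3² + 3 + 1 = -14; -14 ≠ -1 — holds

The relation holds at x = 3, so it is not a counterexample.

Answer: No, x = 3 is not a counterexample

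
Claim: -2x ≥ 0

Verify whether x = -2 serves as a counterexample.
Substitute x = -2 into the relation:
x = -2: LHS = -2·(-2) = 4; 4 ≥ 0 — holds

The claim holds here, so x = -2 is not a counterexample. (A counterexample exists elsewhere, e.g. x = 1.)

Answer: No, x = -2 is not a counterexample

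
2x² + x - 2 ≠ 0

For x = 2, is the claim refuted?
Substitute x = 2 into the relation:
x = 2: LHS = 2·2² + 2 - 2 = 8; 8 ≠ 0 — holds

The relation holds at x = 2, so it is not a counterexample.

Answer: No, x = 2 is not a counterexample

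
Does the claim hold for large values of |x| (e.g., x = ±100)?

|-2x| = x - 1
x = 100: LHS = |-2·100| = |-200| = 200, RHS = 100 - 1 = 99; 200 = 99 — FAILS
x = -100: LHS = |-2·(-100)| = |200| = 200, RHS = (-100) - 1 = -101; 200 = -101 — FAILS

Answer: No, fails for both x = 100 and x = -100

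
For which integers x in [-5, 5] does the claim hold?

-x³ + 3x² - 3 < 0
Holds for: {0, 1, 3, 4, 5}
Fails for: {-5, -4, -3, -2, -1, 2}

Answer: {0, 1, 3, 4, 5}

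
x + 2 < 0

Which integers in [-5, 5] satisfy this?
Holds for: {-5, -4, -3}
Fails for: {-2, -1, 0, 1, 2, 3, 4, 5}

Answer: {-5, -4, -3}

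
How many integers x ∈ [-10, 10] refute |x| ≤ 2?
Counterexamples in [-10, 10]: {-10, -9, -8, -7, -6, -5, -4, -3, 3, 4, 5, 6, 7, 8, 9, 10}.

Counting them gives 16 values.

Answer: 16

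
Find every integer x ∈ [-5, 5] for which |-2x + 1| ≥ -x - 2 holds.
Over all integers in [-5, 5], LHS − RHS is smallest at x = 0, where it equals 3:
x = 0: LHS = |-2·0 + 1| = |1| = 1, RHS = -0 - 2 = -2; 1 ≥ -2 — holds
At the ends of the range:
x = -5: LHS = |-2·(-5) + 1| = |11| = 11, RHS = -(-5) - 2 = 3; 11 ≥ 3 — holds
x = 5: LHS = |-2·5 + 1| = |-9| = 9, RHS = -5 - 2 = -7; 9 ≥ -7 — holds
Hence LHS − RHS is never negative, i.e. LHS ≥ RHS throughout, so the relation holds for every integer in [-5, 5].

Answer: All integers in [-5, 5]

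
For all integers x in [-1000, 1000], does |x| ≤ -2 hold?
The claim fails at x = 0:
x = 0: LHS = |0| = 0; 0 ≤ -2 — FAILS

Because a single integer refutes it, the statement is false.

Answer: False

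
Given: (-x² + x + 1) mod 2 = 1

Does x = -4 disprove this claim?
Substitute x = -4 into the relation:
x = -4: LHS = (-(-4)² + (-4) + 1) mod 2 = (-19) mod 2 = 1; 1 = 1 — holds

The relation holds at x = -4, so it is not a counterexample.

Answer: No, x = -4 is not a counterexample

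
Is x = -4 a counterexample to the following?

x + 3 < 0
Substitute x = -4 into the relation:
x = -4: LHS = (-4) + 3 = -1; -1 < 0 — holds

The claim holds here, so x = -4 is not a counterexample. (A counterexample exists elsewhere, e.g. x = 0.)

Answer: No, x = -4 is not a counterexample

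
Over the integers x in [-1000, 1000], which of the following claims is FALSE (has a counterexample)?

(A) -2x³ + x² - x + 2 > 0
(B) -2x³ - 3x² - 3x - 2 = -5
(A) x = 1: LHS = -2·1³ + 1² - 1 + 2 = 0; 0 > 0 — FAILS
(B) x = 0: LHS = -2·0³ - 3·0² - 3·0 - 2 = -2; -2 = -5 — FAILS

Answer: Both A and B are false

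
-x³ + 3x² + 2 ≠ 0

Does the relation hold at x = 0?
x = 0: LHS = -0³ + 3·0² + 2 = 2; 2 ≠ 0 — holds

The relation is satisfied at x = 0.

Answer: Yes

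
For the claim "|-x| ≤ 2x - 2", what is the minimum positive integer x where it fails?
Testing positive integers:
x = 1: LHS = |-1| = 1, RHS = 2·1 - 2 = 0; 1 ≤ 0 — FAILS  ← smallest positive counterexample

Answer: x = 1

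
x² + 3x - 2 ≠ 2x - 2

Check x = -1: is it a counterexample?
Substitute x = -1 into the relation:
x = -1: LHS = (-1)² + 3·(-1) - 2 = -4, RHS = 2·(-1) - 2 = -4; -4 ≠ -4 — FAILS

Since the claim fails at x = -1, this value is a counterexample.

Answer: Yes, x = -1 is a counterexample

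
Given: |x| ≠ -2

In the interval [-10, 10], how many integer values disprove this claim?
An absolute value is never negative, so the left side is ≥ 0 for every x, while the right side is -2. Tightest case in [-10, 10] is x = 0:
x = 0: LHS = |0| = 0; 0 ≠ -2 — holds
Hence LHS − RHS is never 0, i.e. the two sides are never equal, so the relation holds for every integer in [-10, 10].

No counterexample appears in that range.

Answer: 0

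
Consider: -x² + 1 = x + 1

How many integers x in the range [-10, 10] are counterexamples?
Counterexamples in [-10, 10]: {-10, -9, -8, -7, -6, -5, -4, -3, -2, 1, 2, 3, 4, 5, 6, 7, 8, 9, 10}.

Counting them gives 19 values.

Answer: 19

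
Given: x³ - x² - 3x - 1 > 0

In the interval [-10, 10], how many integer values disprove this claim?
Counterexamples in [-10, 10]: {-10, -9, -8, -7, -6, -5, -4, -3, -2, -1, 0, 1, 2}.

Counting them gives 13 values.

Answer: 13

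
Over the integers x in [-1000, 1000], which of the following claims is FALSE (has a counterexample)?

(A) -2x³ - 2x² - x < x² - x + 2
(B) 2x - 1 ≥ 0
(A) x = -2: LHS = -2·(-2)³ - 2·(-2)² - (-2) = 10, RHS = (-2)² - (-2) + 2 = 8; 10 < 8 — FAILS
(B) x = 0: LHS = 2·0 - 1 = -1; -1 ≥ 0 — FAILS

Answer: Both A and B are false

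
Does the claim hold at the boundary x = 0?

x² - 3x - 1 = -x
x = 0: LHS = 0² - 3·0 - 1 = -1, RHS = -0 = 0; -1 = 0 — FAILS

The relation fails at x = 0, so x = 0 is a counterexample.

Answer: No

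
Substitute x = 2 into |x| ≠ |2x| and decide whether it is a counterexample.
Substitute x = 2 into the relation:
x = 2: LHS = |2| = 2, RHS = |2·2| = |4| = 4; 2 ≠ 4 — holds

The claim holds here, so x = 2 is not a counterexample. (A counterexample exists elsewhere, e.g. x = 0.)

Answer: No, x = 2 is not a counterexample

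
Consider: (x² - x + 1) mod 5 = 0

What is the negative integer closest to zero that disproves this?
Testing negative integers from -1 downward:
x = -1: LHS = ((-1)² - (-1) + 1) mod 5 = 3 mod 5 = 3; 3 = 0 — FAILS  ← closest negative counterexample to 0

Answer: x = -1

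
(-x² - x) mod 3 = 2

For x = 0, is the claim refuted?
Substitute x = 0 into the relation:
x = 0: LHS = (-0² - 0) mod 3 = 0 mod 3 = 0; 0 = 2 — FAILS

Since the claim fails at x = 0, this value is a counterexample.

Answer: Yes, x = 0 is a counterexample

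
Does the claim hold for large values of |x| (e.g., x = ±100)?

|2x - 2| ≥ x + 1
x = 100: LHS = |2·100 - 2| = |198| = 198, RHS = 100 + 1 = 101; 198 ≥ 101 — holds
x = -100: LHS = |2·(-100) - 2| = |-202| = 202, RHS = (-100) + 1 = -99; 202 ≥ -99 — holds

Answer: Yes, holds for both x = 100 and x = -100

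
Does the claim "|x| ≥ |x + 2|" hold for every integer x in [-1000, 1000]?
The claim fails at x = 0:
x = 0: LHS = |0| = 0, RHS = |0 + 2| = |2| = 2; 0 ≥ 2 — FAILS

Because a single integer refutes it, the statement is false.

Answer: False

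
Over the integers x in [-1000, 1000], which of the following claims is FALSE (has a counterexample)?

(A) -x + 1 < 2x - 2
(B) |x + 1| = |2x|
(A) x = 0: LHS = -0 + 1 = 1, RHS = 2·0 - 2 = -2; 1 < -2 — FAILS
(B) x = 0: LHS = |0 + 1| = |1| = 1, RHS = |2·0| = |0| = 0; 1 = 0 — FAILS

Answer: Both A and B are false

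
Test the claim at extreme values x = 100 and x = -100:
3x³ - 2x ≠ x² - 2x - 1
x = 100: LHS = 3·100³ - 2·100 = 2999800, RHS = 100² - 2·100 - 1 = 9799; 2999800 ≠ 9799 — holds
x = -100: LHS = 3·(-100)³ - 2·(-100) = -2999800, RHS = (-100)² - 2·(-100) - 1 = 10199; -2999800 ≠ 10199 — holds

Answer: Yes, holds for both x = 100 and x = -100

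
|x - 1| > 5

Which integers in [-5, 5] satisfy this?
Holds for: {-5}
Fails for: {-4, -3, -2, -1, 0, 1, 2, 3, 4, 5}

Answer: {-5}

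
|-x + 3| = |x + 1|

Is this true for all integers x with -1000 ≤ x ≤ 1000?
The claim fails at x = 0:
x = 0: LHS = |-0 + 3| = |3| = 3, RHS = |0 + 1| = |1| = 1; 3 = 1 — FAILS

Because a single integer refutes it, the statement is false.

Answer: False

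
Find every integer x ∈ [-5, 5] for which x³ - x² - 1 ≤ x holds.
Holds for: {-5, -4, -3, -2, -1, 0, 1}
Fails for: {2, 3, 4, 5}

Answer: {-5, -4, -3, -2, -1, 0, 1}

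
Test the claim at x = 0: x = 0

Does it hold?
x = 0: 0 = 0 — holds

The relation is satisfied at x = 0.

Answer: Yes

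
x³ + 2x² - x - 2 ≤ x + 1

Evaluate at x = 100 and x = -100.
x = 100: LHS = 100³ + 2·100² - 100 - 2 = 1019898, RHS = 100 + 1 = 101; 1019898 ≤ 101 — FAILS
x = -100: LHS = (-100)³ + 2·(-100)² - (-100) - 2 = -979902, RHS = (-100) + 1 = -99; -979902 ≤ -99 — holds

Answer: Partially: fails for x = 100, holds for x = -100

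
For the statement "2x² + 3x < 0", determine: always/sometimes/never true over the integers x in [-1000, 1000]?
Holds at x = -1: LHS = 2·(-1)² + 3·(-1) = -1; -1 < 0 — holds
Fails at x = 0: LHS = 2·0² + 3·0 = 0; 0 < 0 — FAILS
It is satisfied by some integers in the range but not all.

Answer: Sometimes true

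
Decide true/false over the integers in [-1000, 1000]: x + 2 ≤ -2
The claim fails at x = 0:
x = 0: LHS = 0 + 2 = 2; 2 ≤ -2 — FAILS

Because a single integer refutes it, the statement is false.

Answer: False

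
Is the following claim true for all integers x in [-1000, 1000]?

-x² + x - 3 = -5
The claim fails at x = 0:
x = 0: LHS = -0² + 0 - 3 = -3; -3 = -5 — FAILS

Because a single integer refutes it, the statement is false.

Answer: False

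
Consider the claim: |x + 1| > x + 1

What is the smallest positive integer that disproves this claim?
Testing positive integers:
x = 1: LHS = |1 + 1| = |2| = 2, RHS = 1 + 1 = 2; 2 > 2 — FAILS  ← smallest positive counterexample

Answer: x = 1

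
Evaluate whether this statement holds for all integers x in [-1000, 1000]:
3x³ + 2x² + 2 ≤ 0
The claim fails at x = 0:
x = 0: LHS = 3·0³ + 2·0² + 2 = 2; 2 ≤ 0 — FAILS

Because a single integer refutes it, the statement is false.

Answer: False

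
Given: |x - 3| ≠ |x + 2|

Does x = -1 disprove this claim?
Substitute x = -1 into the relation:
x = -1: LHS = |(-1) - 3| = |-4| = 4, RHS = |(-1) + 2| = |1| = 1; 4 ≠ 1 — holds

The relation holds at x = -1, so it is not a counterexample.

Answer: No, x = -1 is not a counterexample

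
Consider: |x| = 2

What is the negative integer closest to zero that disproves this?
Testing negative integers from -1 downward:
x = -1: LHS = |-1| = 1; 1 = 2 — FAILS  ← closest negative counterexample to 0

Answer: x = -1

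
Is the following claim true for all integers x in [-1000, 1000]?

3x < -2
The claim fails at x = 0:
x = 0: LHS = 3·0 = 0; 0 < -2 — FAILS

Because a single integer refutes it, the statement is false.

Answer: False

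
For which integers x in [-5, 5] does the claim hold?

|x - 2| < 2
Holds for: {1, 2, 3}
Fails for: {-5, -4, -3, -2, -1, 0, 4, 5}

Answer: {1, 2, 3}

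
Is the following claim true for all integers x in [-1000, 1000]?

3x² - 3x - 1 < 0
The claim fails at x = -1:
x = -1: LHS = 3·(-1)² - 3·(-1) - 1 = 5; 5 < 0 — FAILS

Because a single integer refutes it, the statement is false.

Answer: False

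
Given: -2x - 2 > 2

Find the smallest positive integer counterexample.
Testing positive integers:
x = 1: LHS = -2·1 - 2 = -4; -4 > 2 — FAILS  ← smallest positive counterexample

Answer: x = 1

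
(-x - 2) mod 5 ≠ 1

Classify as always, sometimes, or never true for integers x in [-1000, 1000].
Holds at x = 0: LHS = (-0 - 2) mod 5 = (-2) mod 5 = 3; 3 ≠ 1 — holds
Fails at x = 2: LHS = (-2 - 2) mod 5 = (-4) mod 5 = 1; 1 ≠ 1 — FAILS
It is satisfied by some integers in the range but not all.

Answer: Sometimes true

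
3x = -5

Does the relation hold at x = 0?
x = 0: LHS = 3·0 = 0; 0 = -5 — FAILS

The relation fails at x = 0, so x = 0 is a counterexample.

Answer: No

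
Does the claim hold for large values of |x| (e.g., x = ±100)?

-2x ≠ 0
x = 100: LHS = -2·100 = -200; -200 ≠ 0 — holds
x = -100: LHS = -2·(-100) = 200; 200 ≠ 0 — holds

Answer: Yes, holds for both x = 100 and x = -100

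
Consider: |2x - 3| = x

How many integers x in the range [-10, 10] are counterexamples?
Counterexamples in [-10, 10]: {-10, -9, -8, -7, -6, -5, -4, -3, -2, -1, 0, 2, 4, 5, 6, 7, 8, 9, 10}.

Counting them gives 19 values.

Answer: 19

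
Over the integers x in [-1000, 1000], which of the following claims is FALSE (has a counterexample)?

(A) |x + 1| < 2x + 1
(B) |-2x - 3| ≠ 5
(A) x = 0: LHS = |0 + 1| = |1| = 1, RHS = 2·0 + 1 = 1; 1 < 1 — FAILS
(B) x = 1: LHS = |-2·1 - 3| = |-5| = 5; 5 ≠ 5 — FAILS

Answer: Both A and B are false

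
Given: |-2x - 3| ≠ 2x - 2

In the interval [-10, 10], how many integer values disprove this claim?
Over all integers in [-10, 10], LHS − RHS is always positive; it is smallest at x = 0, where it equals 5:
x = 0: LHS = |-2·0 - 3| = |-3| = 3, RHS = 2·0 - 2 = -2; 3 ≠ -2 — holds
At the ends of the range:
x = -10: LHS = |-2·(-10) - 3| = |17| = 17, RHS = 2·(-10) - 2 = -22; 17 ≠ -22 — holds
x = 10: LHS = |-2·10 - 3| = |-23| = 23, RHS = 2·10 - 2 = 18; 23 ≠ 18 — holds
Hence LHS − RHS is never 0, i.e. the two sides are never equal, so the relation holds for every integer in [-10, 10].

No counterexample appears in that range.

Answer: 0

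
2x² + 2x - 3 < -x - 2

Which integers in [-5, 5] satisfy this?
Holds for: {-1, 0}
Fails for: {-5, -4, -3, -2, 1, 2, 3, 4, 5}

Answer: {-1, 0}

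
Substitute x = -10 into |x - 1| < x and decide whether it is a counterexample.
Substitute x = -10 into the relation:
x = -10: LHS = |(-10) - 1| = |-11| = 11; 11 < -10 — FAILS

Since the claim fails at x = -10, this value is a counterexample.

Answer: Yes, x = -10 is a counterexample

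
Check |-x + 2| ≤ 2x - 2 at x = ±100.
x = 100: LHS = |-100 + 2| = |-98| = 98, RHS = 2·100 - 2 = 198; 98 ≤ 198 — holds
x = -100: LHS = |-(-100) + 2| = |102| = 102, RHS = 2·(-100) - 2 = -202; 102 ≤ -202 — FAILS

Answer: Partially: holds for x = 100, fails for x = -100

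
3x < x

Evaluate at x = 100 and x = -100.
x = 100: LHS = 3·100 = 300; 300 < 100 — FAILS
x = -100: LHS = 3·(-100) = -300; -300 < -100 — holds

Answer: Partially: fails for x = 100, holds for x = -100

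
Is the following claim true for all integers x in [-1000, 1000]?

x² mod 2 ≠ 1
The claim fails at x = 1:
x = 1: LHS = (1²) mod 2 = 1 mod 2 = 1; 1 ≠ 1 — FAILS

Because a single integer refutes it, the statement is false.

Answer: False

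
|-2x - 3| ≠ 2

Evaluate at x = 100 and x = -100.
x = 100: LHS = |-2·100 - 3| = |-203| = 203; 203 ≠ 2 — holds
x = -100: LHS = |-2·(-100) - 3| = |197| = 197; 197 ≠ 2 — holds

Answer: Yes, holds for both x = 100 and x = -100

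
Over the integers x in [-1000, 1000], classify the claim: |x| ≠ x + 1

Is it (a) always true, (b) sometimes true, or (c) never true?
Track d = LHS − RHS over the integers in [-1000, 1000]. Equality would need d = 0, but d changes sign only between consecutive integers, jumping over 0:
x = -1: LHS = |-1| = 1, RHS = (-1) + 1 = 0; 1 ≠ 0 — holds  (d = 1)
x = 0: LHS = |0| = 0, RHS = 0 + 1 = 1; 0 ≠ 1 — holds  (d = -1)
Away from these crossings d keeps a constant sign, and checking every integer in [-1000, 1000] confirms d ≠ 0 throughout. Hence the two sides are never equal, so the relation holds for every integer in [-1000, 1000].

No counterexample exists.

Answer: Always true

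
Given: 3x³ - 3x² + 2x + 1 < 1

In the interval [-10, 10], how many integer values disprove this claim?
Counterexamples in [-10, 10]: {0, 1, 2, 3, 4, 5, 6, 7, 8, 9, 10}.

Counting them gives 11 values.

Answer: 11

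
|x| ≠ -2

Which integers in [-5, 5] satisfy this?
An absolute value is never negative, so the left side is ≥ 0 for every x, while the right side is -2. Tightest case in [-5, 5] is x = 0:
x = 0: LHS = |0| = 0; 0 ≠ -2 — holds
Hence LHS − RHS is never 0, i.e. the two sides are never equal, so the relation holds for every integer in [-5, 5].

Answer: All integers in [-5, 5]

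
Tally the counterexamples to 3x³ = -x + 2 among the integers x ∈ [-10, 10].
Counterexamples in [-10, 10]: {-10, -9, -8, -7, -6, -5, -4, -3, -2, -1, 0, 1, 2, 3, 4, 5, 6, 7, 8, 9, 10}.

Counting them gives 21 values.

Answer: 21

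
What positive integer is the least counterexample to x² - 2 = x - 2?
Testing positive integers:
x = 1: LHS = 1² - 2 = -1, RHS = 1 - 2 = -1; -1 = -1 — holds
x = 2: LHS = 2² - 2 = 2, RHS = 2 - 2 = 0; 2 = 0 — FAILS  ← smallest positive counterexample

Answer: x = 2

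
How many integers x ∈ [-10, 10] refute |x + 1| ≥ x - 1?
Over all integers in [-10, 10], LHS − RHS is smallest at x = 0, where it equals 2:
x = 0: LHS = |0 + 1| = |1| = 1, RHS = 0 - 1 = -1; 1 ≥ -1 — holds
At the ends of the range:
x = -10: LHS = |(-10) + 1| = |-9| = 9, RHS = (-10) - 1 = -11; 9 ≥ -11 — holds
x = 10: LHS = |10 + 1| = |11| = 11, RHS = 10 - 1 = 9; 11 ≥ 9 — holds
Hence LHS − RHS is never negative, i.e. LHS ≥ RHS throughout, so the relation holds for every integer in [-10, 10].

No counterexample appears in that range.

Answer: 0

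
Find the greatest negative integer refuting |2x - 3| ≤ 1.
Testing negative integers from -1 downward:
x = -1: LHS = |2·(-1) - 3| = |-5| = 5; 5 ≤ 1 — FAILS  ← closest negative counterexample to 0

Answer: x = -1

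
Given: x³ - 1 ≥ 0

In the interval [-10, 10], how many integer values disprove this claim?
Counterexamples in [-10, 10]: {-10, -9, -8, -7, -6, -5, -4, -3, -2, -1, 0}.

Counting them gives 11 values.

Answer: 11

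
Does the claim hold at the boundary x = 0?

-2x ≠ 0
x = 0: LHS = -2·0 = 0; 0 ≠ 0 — FAILS

The relation fails at x = 0, so x = 0 is a counterexample.

Answer: No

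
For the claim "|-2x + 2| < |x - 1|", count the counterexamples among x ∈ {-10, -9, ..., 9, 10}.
Counterexamples in [-10, 10]: {-10, -9, -8, -7, -6, -5, -4, -3, -2, -1, 0, 1, 2, 3, 4, 5, 6, 7, 8, 9, 10}.

Counting them gives 21 values.

Answer: 21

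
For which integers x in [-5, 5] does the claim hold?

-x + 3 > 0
Holds for: {-5, -4, -3, -2, -1, 0, 1, 2}
Fails for: {3, 4, 5}

Answer: {-5, -4, -3, -2, -1, 0, 1, 2}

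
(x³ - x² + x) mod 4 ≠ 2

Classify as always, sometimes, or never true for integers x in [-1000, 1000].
Holds at x = 0: LHS = (0³ - 0² + 0) mod 4 = 0 mod 4 = 0; 0 ≠ 2 — holds
Fails at x = 2: LHS = (2³ - 2² + 2) mod 4 = 6 mod 4 = 2; 2 ≠ 2 — FAILS
It is satisfied by some integers in the range but not all.

Answer: Sometimes true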